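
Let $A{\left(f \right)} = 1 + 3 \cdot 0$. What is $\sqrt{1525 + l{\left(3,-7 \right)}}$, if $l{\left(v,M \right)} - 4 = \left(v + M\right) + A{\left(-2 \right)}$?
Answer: $\sqrt{1526} \approx 39.064$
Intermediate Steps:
$A{\left(f \right)} = 1$ ($A{\left(f \right)} = 1 + 0 = 1$)
$l{\left(v,M \right)} = 5 + M + v$ ($l{\left(v,M \right)} = 4 + \left(\left(v + M\right) + 1\right) = 4 + \left(\left(M + v\right) + 1\right) = 4 + \left(1 + M + v\right) = 5 + M + v$)
$\sqrt{1525 + l{\left(3,-7 \right)}} = \sqrt{1525 + \left(5 - 7 + 3\right)} = \sqrt{1525 + 1} = \sqrt{1526}$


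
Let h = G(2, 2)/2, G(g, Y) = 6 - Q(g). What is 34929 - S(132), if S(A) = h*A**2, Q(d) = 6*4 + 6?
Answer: 244017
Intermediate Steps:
Q(d) = 30 (Q(d) = 24 + 6 = 30)
G(g, Y) = -24 (G(g, Y) = 6 - 1*30 = 6 - 30 = -24)
h = -12 (h = -24/2 = -24*1/2 = -12)
S(A) = -12*A**2
34929 - S(132) = 34929 - (-12)*132**2 = 34929 - (-12)*17424 = 34929 - 1*(-209088) = 34929 + 209088 = 244017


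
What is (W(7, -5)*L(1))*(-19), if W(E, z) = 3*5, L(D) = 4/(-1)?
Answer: 1140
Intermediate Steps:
L(D) = -4 (L(D) = 4*(-1) = -4)
W(E, z) = 15
(W(7, -5)*L(1))*(-19) = (15*(-4))*(-19) = -60*(-19) = 1140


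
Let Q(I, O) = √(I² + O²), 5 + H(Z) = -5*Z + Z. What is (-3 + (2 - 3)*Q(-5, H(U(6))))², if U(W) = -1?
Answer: 35 + 6*√26 ≈ 65.594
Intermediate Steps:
H(Z) = -5 - 4*Z (H(Z) = -5 + (-5*Z + Z) = -5 - 4*Z)
(-3 + (2 - 3)*Q(-5, H(U(6))))² = (-3 + (2 - 3)*√((-5)² + (-5 - 4*(-1))²))² = (-3 - √(25 + (-5 + 4)²))² = (-3 - √(25 + (-1)²))² = (-3 - √(25 + 1))² = (-3 - √26)²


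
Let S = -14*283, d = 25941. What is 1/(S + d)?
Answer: 1/21979 ≈ 4.5498e-5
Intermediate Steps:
S = -3962
1/(S + d) = 1/(-3962 + 25941) = 1/21979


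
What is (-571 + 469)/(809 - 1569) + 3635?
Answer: 1381351/380 ≈ 3635.1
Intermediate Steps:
(-571 + 469)/(809 - 1569) + 3635 = -102/(-760) + 3635 = -102*(-1/760) + 3635 = 51/380 + 3635 = 1381351/380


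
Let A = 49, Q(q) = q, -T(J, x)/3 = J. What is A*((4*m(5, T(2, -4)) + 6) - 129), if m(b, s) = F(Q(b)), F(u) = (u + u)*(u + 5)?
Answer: 13573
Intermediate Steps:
T(J, x) = -3*J
F(u) = 2*u*(5 + u) (F(u) = (2*u)*(5 + u) = 2*u*(5 + u))
m(b, s) = 2*b*(5 + b)
A*((4*m(5, T(2, -4)) + 6) - 129) = 49*((4*(2*5*(5 + 5)) + 6) - 129) = 49*((4*(2*5*10) + 6) - 129) = 49*((4*100 + 6) - 129) = 49*((400 + 6) - 129) = 49*(406 - 129) = 49*277 = 13573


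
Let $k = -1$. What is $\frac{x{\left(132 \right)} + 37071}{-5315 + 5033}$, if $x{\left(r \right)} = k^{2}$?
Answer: $- \frac{18536}{141} \approx -131.46$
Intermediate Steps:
$x{\left(r \right)} = 1$ ($x{\left(r \right)} = \left(-1\right)^{2} = 1$)
$\frac{x{\left(132 \right)} + 37071}{-5315 + 5033} = \frac{1 + 37071}{-5315 + 5033} = \frac{37072}{-282} = 37072 \left(- \frac{1}{282}\right) = - \frac{18536}{141}$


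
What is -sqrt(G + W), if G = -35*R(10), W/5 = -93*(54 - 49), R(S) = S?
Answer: -5*I*sqrt(107) ≈ -51.72*I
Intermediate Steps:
W = -2325 (W = 5*(-93*(54 - 49)) = 5*(-93*5) = 5*(-465) = -2325)
G = -350 (G = -35*10 = -350)
-sqrt(G + W) = -sqrt(-350 - 2325) = -sqrt(-2675) = -5*I*sqrt(107)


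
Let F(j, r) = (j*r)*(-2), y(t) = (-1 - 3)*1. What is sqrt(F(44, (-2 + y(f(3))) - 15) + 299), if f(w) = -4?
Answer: sqrt(2147) ≈ 46.336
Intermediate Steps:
y(t) = -4 (y(t) = -4*1 = -4)
F(j, r) = -2*j*r
sqrt(F(44, (-2 + y(f(3))) - 15) + 299) = sqrt(-2*44*((-2 - 4) - 15) + 299) = sqrt(-2*44*(-6 - 15) + 299) = sqrt(-2*44*(-21) + 299) = sqrt(1848 + 299) = sqrt(2147)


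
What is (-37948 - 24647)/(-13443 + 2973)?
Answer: 4173/698 ≈ 5.9785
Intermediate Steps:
(-37948 - 24647)/(-13443 + 2973) = -62595/(-10470) = -62595*(-1/10470) = 4173/698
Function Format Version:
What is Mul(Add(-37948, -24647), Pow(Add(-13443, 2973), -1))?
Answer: Rational(4173, 698) ≈ 5.9785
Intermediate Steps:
Mul(Add(-37948, -24647), Pow(Add(-13443, 2973), -1)) = Mul(-62595, Pow(-10470, -1)) = Mul(-62595, Rational(-1, 10470)) = Rational(4173, 698)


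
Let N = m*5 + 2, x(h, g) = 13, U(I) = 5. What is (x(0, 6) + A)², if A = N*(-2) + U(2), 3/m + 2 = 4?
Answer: 1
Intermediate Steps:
m = 3/2 (m = 3/(-2 + 4) = 3/2 ≈ 1.5000)
N = 19/2 (N = (3/2)*5 + 2 = 15/2 + 2 = 19/2 ≈ 9.5000)
A = -14 (A = (19/2)*(-2) + 5 = -19 + 5 = -14)
(x(0, 6) + A)² = (13 - 14)² = (-1)² = 1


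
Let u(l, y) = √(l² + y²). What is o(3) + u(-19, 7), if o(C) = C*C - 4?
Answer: 5 + √410 ≈ 25.248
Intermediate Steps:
o(C) = -4 + C² (o(C) = C² - 4 = -4 + C²)
o(3) + u(-19, 7) = (-4 + 3²) + √((-19)² + 7²) = (-4 + 9) + √(361 + 49) = 5 + √410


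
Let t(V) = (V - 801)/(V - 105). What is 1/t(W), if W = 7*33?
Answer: -21/95 ≈ -0.22105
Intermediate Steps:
W = 231
t(V) = (-801 + V)/(-105 + V)
1/t(W) = 1/((-801 + 231)/(-105 + 231)) = 1/(-570/126) = 1/((1/126)*(-570)) = 1/(-95/21) = -21/95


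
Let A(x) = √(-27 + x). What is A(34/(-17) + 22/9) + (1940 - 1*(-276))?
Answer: 2216 + I*√239/3 ≈ 2216.0 + 5.1532*I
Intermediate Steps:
A(34/(-17) + 22/9) + (1940 - 1*(-276)) = √(-27 + (34/(-17) + 22/9)) + (1940 - 1*(-276)) = √(-27 + (34*(-1/17) + 22*(⅑))) + (1940 + 276) = √(-27 + (-2 + 22/9)) + 2216 = √(-27 + 4/9) + 2216 = √(-239/9) + 2216 = I*√239/3 + 2216 = 2216 + I*√239/3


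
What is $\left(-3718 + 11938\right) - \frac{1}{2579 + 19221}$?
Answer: $\frac{179195999}{21800} \approx 8220.0$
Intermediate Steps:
$\left(-3718 + 11938\right) - \frac{1}{2579 + 19221} = 8220 - \frac{1}{21800} = \frac{179195999}{21800}$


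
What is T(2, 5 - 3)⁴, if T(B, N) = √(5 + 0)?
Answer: 25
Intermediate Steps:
T(B, N) = √5
T(2, 5 - 3)⁴ = (√5)⁴ = 25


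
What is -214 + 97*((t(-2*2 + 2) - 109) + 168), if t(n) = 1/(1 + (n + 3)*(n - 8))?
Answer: 49484/9 ≈ 5498.2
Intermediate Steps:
t(n) = 1/(1 + (-8 + n)*(3 + n)) (t(n) = 1/(1 + (3 + n)*(-8 + n)) = 1/(1 + (-8 + n)*(3 + n)))
-214 + 97*((t(-2*2 + 2) - 109) + 168) = -214 + 97*((1/(-23 + (-2*2 + 2)**2 - 5*(-2*2 + 2)) - 109) + 168) = -214 + 97*((1/(-23 + (-4 + 2)**2 - 5*(-4 + 2)) - 109) + 168) = -214 + 97*((1/(-23 + (-2)**2 - 5*(-2)) - 109) + 168) = -214 + 97*((1/(-23 + 4 + 10) - 109) + 168) = -214 + 97*((1/(-9) - 109) + 168) = -214 + 97*((-1/9 - 109) + 168) = -214 + 97*(-982/9 + 168) = -214 + 97*(530/9) = -214 + 51410/9 = 49484/9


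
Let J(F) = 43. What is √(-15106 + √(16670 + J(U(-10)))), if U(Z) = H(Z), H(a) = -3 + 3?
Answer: √(-15106 + 3*√1857) ≈ 122.38*I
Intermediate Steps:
H(a) = 0
U(Z) = 0
√(-15106 + √(16670 + J(U(-10)))) = √(-15106 + √(16670 + 43)) = √(-15106 + √16713) = √(-15106 + 3*√1857)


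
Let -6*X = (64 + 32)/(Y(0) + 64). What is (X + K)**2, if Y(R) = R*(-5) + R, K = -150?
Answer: 361201/16 ≈ 22575.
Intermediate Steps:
Y(R) = -4*R (Y(R) = -5*R + R = -4*R)
X = -1/4 (X = -(64 + 32)/(6*(-4*0 + 64)) = -16/(0 + 64) = -16/64 = -1/6*3/2 = -1/4 ≈ -0.25000)
(X + K)**2 = (-1/4 - 150)**2 = (-601/4)**2 = 361201/16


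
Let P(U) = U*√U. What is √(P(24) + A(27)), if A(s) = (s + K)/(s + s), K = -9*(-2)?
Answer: √(30 + 1728*√6)/6 ≈ 10.882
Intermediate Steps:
K = 18
P(U) = U^(3/2)
A(s) = (18 + s)/(2*s) (A(s) = (s + 18)/(s + s) = (18 + s)/((2*s)) = (18 + s)*(1/(2*s)) = (18 + s)/(2*s))
√(P(24) + A(27)) = √(24^(3/2) + (½)*(18 + 27)/27) = √(48*√6 + (½)*(1/27)*45) = √(48*√6 + ⅚) = √(⅚ + 48*√6)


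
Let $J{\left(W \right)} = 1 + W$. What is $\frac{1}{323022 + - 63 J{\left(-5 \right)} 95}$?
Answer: $\frac{1}{346962} \approx 2.8822 \cdot 10^{-6}$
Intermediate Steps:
$\frac{1}{323022 + - 63 J{\left(-5 \right)} 95} = \frac{1}{323022 + - 63 \left(1 - 5\right) 95} = \frac{1}{323022 + \left(-63\right) \left(-4\right) 95} = \frac{1}{323022 + 252 \cdot 95} = \frac{1}{323022 + 23940} = \frac{1}{346962}$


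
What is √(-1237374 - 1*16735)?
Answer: I*√1254109 ≈ 1119.9*I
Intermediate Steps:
√(-1237374 - 1*16735) = √(-1237374 - 16735) = √(-1254109) = I*√1254109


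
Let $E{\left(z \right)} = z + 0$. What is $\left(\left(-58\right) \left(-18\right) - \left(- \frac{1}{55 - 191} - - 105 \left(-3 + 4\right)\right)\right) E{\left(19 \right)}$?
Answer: $\frac{2426357}{136} \approx 17841.0$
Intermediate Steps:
$E{\left(z \right)} = z$
$\left(\left(-58\right) \left(-18\right) - \left(- \frac{1}{55 - 191} - - 105 \left(-3 + 4\right)\right)\right) E{\left(19 \right)} = \left(\left(-58\right) \left(-18\right) - \left(- \frac{1}{55 - 191} - - 105 \left(-3 + 4\right)\right)\right) 19 = \left(1044 + \left(\frac{1}{-136} - - 21 \left(\left(-5\right) 1\right)\right)\right) 19 = \left(1044 - \left(\frac{1}{136} - -105\right)\right) 19 = \left(1044 - \frac{14281}{136}\right) 19 = \frac{127703}{136} \cdot 19 = \frac{2426357}{136}$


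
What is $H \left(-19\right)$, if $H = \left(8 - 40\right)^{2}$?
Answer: $-19456$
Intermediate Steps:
$H = 1024$ ($H = \left(8 - 40\right)^{2} = \left(-32\right)^{2} = 1024$)
$H \left(-19\right) = 1024 \left(-19\right) = -19456$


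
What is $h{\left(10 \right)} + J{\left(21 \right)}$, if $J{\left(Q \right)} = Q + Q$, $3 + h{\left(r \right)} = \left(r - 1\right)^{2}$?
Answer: $120$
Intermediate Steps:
$h{\left(r \right)} = -3 + \left(-1 + r\right)^{2}$ ($h{\left(r \right)} = -3 + \left(r - 1\right)^{2} = -3 + \left(-1 + r\right)^{2}$)
$J{\left(Q \right)} = 2 Q$
$h{\left(10 \right)} + J{\left(21 \right)} = \left(-3 + \left(-1 + 10\right)^{2}\right) + 2 \cdot 21 = \left(-3 + 9^{2}\right) + 42 = \left(-3 + 81\right) + 42 = 78 + 42 = 120$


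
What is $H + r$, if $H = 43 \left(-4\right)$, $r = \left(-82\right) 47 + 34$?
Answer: $-3992$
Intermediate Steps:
$r = -3820$ ($r = -3854 + 34 = -3820$)
$H = -172$
$H + r = -172 - 3820 = -3992$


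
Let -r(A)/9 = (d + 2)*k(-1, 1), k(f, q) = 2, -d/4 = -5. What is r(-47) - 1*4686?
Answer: -5082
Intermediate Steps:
d = 20 (d = -4*(-5) = 20)
r(A) = -396 (r(A) = -9*(20 + 2)*2 = -198*2 = -9*44 = -396)
r(-47) - 1*4686 = -396 - 1*4686 = -396 - 4686 = -5082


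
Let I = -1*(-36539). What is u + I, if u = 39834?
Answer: 76373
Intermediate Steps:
I = 36539
u + I = 39834 + 36539 = 76373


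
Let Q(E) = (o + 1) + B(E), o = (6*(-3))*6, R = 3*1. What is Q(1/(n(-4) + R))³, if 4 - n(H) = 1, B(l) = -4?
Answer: -1367631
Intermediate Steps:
n(H) = 3 (n(H) = 4 - 1*1 = 4 - 1 = 3)
R = 3
o = -108 (o = -18*6 = -108)
Q(E) = -111 (Q(E) = (-108 + 1) - 4 = -107 - 4 = -111)
Q(1/(n(-4) + R))³ = (-111)³ = -1367631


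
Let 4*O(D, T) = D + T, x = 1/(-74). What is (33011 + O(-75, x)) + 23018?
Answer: 16579033/296 ≈ 56010.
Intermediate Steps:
x = -1/74 ≈ -0.013514
O(D, T) = D/4 + T/4 (O(D, T) = (D + T)/4 = D/4 + T/4)
(33011 + O(-75, x)) + 23018 = (33011 + ((¼)*(-75) + (¼)*(-1/74))) + 23018 = (33011 + (-75/4 - 1/296)) + 23018 = (33011 - 5551/296) + 23018 = 9765705/296 + 23018 = 16579033/296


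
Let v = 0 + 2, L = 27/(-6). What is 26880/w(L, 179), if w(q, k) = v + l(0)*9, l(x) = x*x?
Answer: 13440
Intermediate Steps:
l(x) = x**2
L = -9/2 (L = 27*(-1/6) = -9/2 ≈ -4.5000)
v = 2
w(q, k) = 2 (w(q, k) = 2 + 0**2*9 = 2 + 0*9 = 2 + 0 = 2)
26880/w(L, 179) = 26880/2 = 26880*(1/2) = 13440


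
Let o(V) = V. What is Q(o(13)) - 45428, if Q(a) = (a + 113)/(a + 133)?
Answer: -3316181/73 ≈ -45427.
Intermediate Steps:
Q(a) = (113 + a)/(133 + a)
Q(o(13)) - 45428 = (113 + 13)/(133 + 13) - 45428 = 126/146 - 45428 = (1/146)*126 - 45428 = 63/73 - 45428 = -3316181/73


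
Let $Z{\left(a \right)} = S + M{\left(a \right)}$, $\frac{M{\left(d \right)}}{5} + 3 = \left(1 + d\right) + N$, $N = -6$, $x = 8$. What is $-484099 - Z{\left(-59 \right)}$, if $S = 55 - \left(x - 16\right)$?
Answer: $-483827$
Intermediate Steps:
$M{\left(d \right)} = -40 + 5 d$ ($M{\left(d \right)} = -15 + 5 \left(\left(1 + d\right) - 6\right) = -15 + 5 \left(-5 + d\right) = -15 + \left(-25 + 5 d\right) = -40 + 5 d$)
$S = 63$ ($S = 55 - \left(8 - 16\right) = 55 - -8 = 55 + 8 = 63$)
$Z{\left(a \right)} = 23 + 5 a$ ($Z{\left(a \right)} = 63 + \left(-40 + 5 a\right) = 23 + 5 a$)
$-484099 - Z{\left(-59 \right)} = -484099 - \left(23 + 5 \left(-59\right)\right) = -484099 - \left(23 - 295\right) = -484099 - -272 = -484099 + 272 = -483827$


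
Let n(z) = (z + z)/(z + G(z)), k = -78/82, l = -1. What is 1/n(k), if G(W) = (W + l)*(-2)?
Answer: -121/78 ≈ -1.5513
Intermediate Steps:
G(W) = 2 - 2*W (G(W) = (W - 1)*(-2) = (-1 + W)*(-2) = 2 - 2*W)
k = -39/41 (k = -78*1/82 = -39/41 ≈ -0.95122)
n(z) = 2*z/(2 - z) (n(z) = (z + z)/(z + (2 - 2*z)) = (2*z)/(2 - z) = 2*z/(2 - z))
1/n(k) = 1/(-2*(-39/41)/(-2 - 39/41)) = 1/(-2*(-39/41)/(-121/41)) = 1/(-2*(-39/41)*(-41/121)) = 1/(-78/121) = -121/78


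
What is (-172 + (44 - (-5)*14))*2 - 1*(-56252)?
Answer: 56136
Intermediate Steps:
(-172 + (44 - (-5)*14))*2 - 1*(-56252) = (-172 + (44 - 1*(-70)))*2 + 56252 = (-172 + (44 + 70))*2 + 56252 = (-172 + 114)*2 + 56252 = -58*2 + 56252 = -116 + 56252 = 56136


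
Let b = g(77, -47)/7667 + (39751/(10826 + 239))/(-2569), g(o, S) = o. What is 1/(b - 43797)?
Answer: -19812911545/867745915660917 ≈ -2.2833e-5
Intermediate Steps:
b = 171275448/19812911545 (b = 77/7667 + (39751/(10826 + 239))/(-2569) = 77*(1/7667) + (39751/11065)*(-1/2569) = 7/697 + (39751*(1/11065))*(-1/2569) = 7/697 + (39751/11065)*(-1/2569) = 7/697 - 39751/28425985 = 171275448/19812911545 ≈ 0.0086446)
1/(b - 43797) = 1/(171275448/19812911545 - 43797) = 1/(-867745915660917/19812911545) = -19812911545/867745915660917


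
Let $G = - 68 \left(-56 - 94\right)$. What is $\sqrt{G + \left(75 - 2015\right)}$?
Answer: $2 \sqrt{2065} \approx 90.885$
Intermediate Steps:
$G = 10200$ ($G = \left(-68\right) \left(-150\right) = 10200$)
$\sqrt{G + \left(75 - 2015\right)} = \sqrt{10200 + \left(75 - 2015\right)} = \sqrt{10200 - 1940} = \sqrt{8260} = 2 \sqrt{2065}$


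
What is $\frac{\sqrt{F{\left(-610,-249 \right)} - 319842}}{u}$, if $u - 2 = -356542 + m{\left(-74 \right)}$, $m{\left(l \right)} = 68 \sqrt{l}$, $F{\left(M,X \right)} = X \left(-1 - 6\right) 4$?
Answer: $\frac{\sqrt{312870}}{4 \left(17 \sqrt{74} + 89135 i\right)} \approx 2.5739 \cdot 10^{-6} - 0.0015688 i$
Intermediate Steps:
$F{\left(M,X \right)} = - 28 X$ ($F{\left(M,X \right)} = X \left(-1 - 6\right) 4 = X \left(-7\right) 4 = - 7 X 4 = - 28 X$)
$u = -356540 + 68 i \sqrt{74}$ ($u = 2 - \left(356542 - 68 \sqrt{-74}\right) = 2 - \left(356542 - 68 i \sqrt{74}\right) = -356540 + 68 i \sqrt{74} \approx -3.5654 \cdot 10^{5} + 584.96 i$)
$\frac{\sqrt{F{\left(-610,-249 \right)} - 319842}}{u} = \frac{\sqrt{\left(-28\right) \left(-249\right) - 319842}}{-356540 + 68 i \sqrt{74}} = \frac{\sqrt{6972 - 319842}}{-356540 + 68 i \sqrt{74}} = \frac{\sqrt{-312870}}{-356540 + 68 i \sqrt{74}} = \frac{i \sqrt{312870}}{-356540 + 68 i \sqrt{74}}$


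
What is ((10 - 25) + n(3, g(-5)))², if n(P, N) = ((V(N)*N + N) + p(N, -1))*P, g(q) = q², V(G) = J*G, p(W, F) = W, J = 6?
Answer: 129618225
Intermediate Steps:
V(G) = 6*G
n(P, N) = P*(2*N + 6*N²) (n(P, N) = (((6*N)*N + N) + N)*P = ((6*N² + N) + N)*P = ((N + 6*N²) + N)*P = (2*N + 6*N²)*P = P*(2*N + 6*N²))
((10 - 25) + n(3, g(-5)))² = ((10 - 25) + 2*(-5)²*3*(1 + 3*(-5)²))² = (-15 + 2*25*3*(1 + 3*25))² = (-15 + 2*25*3*(1 + 75))² = (-15 + 2*25*3*76)² = (-15 + 11400)² = 11385² = 129618225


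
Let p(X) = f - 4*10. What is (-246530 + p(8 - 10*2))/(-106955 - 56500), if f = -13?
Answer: 246583/163455 ≈ 1.5086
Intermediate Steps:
p(X) = -53 (p(X) = -13 - 4*10 = -13 - 40 = -53)
(-246530 + p(8 - 10*2))/(-106955 - 56500) = (-246530 - 53)/(-106955 - 56500) = -246583/(-163455) = -246583*(-1/163455) = 246583/163455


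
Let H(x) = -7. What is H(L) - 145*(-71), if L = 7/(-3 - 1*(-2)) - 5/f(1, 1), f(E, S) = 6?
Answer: 10288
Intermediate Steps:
L = -47/6 (L = 7/(-3 - 1*(-2)) - 5/6 = 7/(-3 + 2) - 5*⅙ = 7/(-1) - ⅚ = 7*(-1) - ⅚ = -7 - ⅚ = -47/6 ≈ -7.8333)
H(L) - 145*(-71) = -7 - 145*(-71) = -7 + 10295 = 10288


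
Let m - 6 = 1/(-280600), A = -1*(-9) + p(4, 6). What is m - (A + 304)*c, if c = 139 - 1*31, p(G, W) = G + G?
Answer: -9726157201/280600 ≈ -34662.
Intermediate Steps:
p(G, W) = 2*G
A = 17 (A = -1*(-9) + 2*4 = 9 + 8 = 17)
c = 108 (c = 139 - 31 = 108)
m = 1683599/280600 (m = 6 + 1/(-280600) = 6 - 1/280600 = 1683599/280600 ≈ 6.0000)
m - (A + 304)*c = 1683599/280600 - (17 + 304)*108 = 1683599/280600 - 321*108 = 1683599/280600 - 1*34668 = 1683599/280600 - 34668 = -9726157201/280600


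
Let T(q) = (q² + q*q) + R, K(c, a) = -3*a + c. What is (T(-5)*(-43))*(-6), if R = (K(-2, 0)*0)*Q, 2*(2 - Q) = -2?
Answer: 12900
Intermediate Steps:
Q = 3 (Q = 2 - ½*(-2) = 2 + 1 = 3)
K(c, a) = c - 3*a
R = 0 (R = ((-2 - 3*0)*0)*3 = ((-2 + 0)*0)*3 = -2*0*3 = 0*3 = 0)
T(q) = 2*q² (T(q) = (q² + q*q) + 0 = (q² + q²) + 0 = 2*q² + 0 = 2*q²)
(T(-5)*(-43))*(-6) = ((2*(-5)²)*(-43))*(-6) = ((2*25)*(-43))*(-6) = (50*(-43))*(-6) = -2150*(-6) = 12900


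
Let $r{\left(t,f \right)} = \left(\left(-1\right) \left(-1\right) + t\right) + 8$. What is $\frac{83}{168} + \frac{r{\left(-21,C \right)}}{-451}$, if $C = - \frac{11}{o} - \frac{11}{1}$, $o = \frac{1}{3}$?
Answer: $\frac{39449}{75768} \approx 0.52065$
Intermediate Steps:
$o = \frac{1}{3} \approx 0.33333$
$C = -44$ ($C = - 11 \frac{1}{\frac{1}{3}} - \frac{11}{1} = \left(-11\right) 3 - 11 = -33 - 11 = -44$)
$r{\left(t,f \right)} = 9 + t$ ($r{\left(t,f \right)} = \left(1 + t\right) + 8 = 9 + t$)
$\frac{83}{168} + \frac{r{\left(-21,C \right)}}{-451} = \frac{83}{168} + \frac{9 - 21}{-451} = 83 \cdot \frac{1}{168} - - \frac{12}{451} = \frac{83}{168} + \frac{12}{451} = \frac{39449}{75768}$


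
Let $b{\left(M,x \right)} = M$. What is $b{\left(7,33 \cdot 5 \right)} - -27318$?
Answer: $27325$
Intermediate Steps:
$b{\left(7,33 \cdot 5 \right)} - -27318 = 7 - -27318 = 7 + 27318 = 27325$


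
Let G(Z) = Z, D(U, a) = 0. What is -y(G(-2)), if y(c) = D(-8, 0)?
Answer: 0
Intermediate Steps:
y(c) = 0
-y(G(-2)) = -1*0 = 0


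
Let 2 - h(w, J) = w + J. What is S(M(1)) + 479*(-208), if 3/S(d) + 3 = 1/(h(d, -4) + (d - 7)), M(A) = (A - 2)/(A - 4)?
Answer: -398531/4 ≈ -99633.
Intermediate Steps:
M(A) = (-2 + A)/(-4 + A)
h(w, J) = 2 - J - w (h(w, J) = 2 - (w + J) = 2 - (J + w) = 2 + (-J - w) = 2 - J - w)
S(d) = -¾ (S(d) = 3/(-3 + 1/((2 - 1*(-4) - d) + (d - 7))) = 3/(-3 + 1/((2 + 4 - d) + (-7 + d))) = 3/(-3 + 1/((6 - d) + (-7 + d))) = 3/(-3 + 1/(-1)) = 3/(-3 - 1) = 3/(-4) = 3*(-¼) = -¾)
S(M(1)) + 479*(-208) = -¾ + 479*(-208) = -¾ - 99632 = -398531/4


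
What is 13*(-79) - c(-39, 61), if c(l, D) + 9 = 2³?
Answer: -1026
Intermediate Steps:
c(l, D) = -1 (c(l, D) = -9 + 2³ = -9 + 8 = -1)
13*(-79) - c(-39, 61) = 13*(-79) - 1*(-1) = -1027 + 1 = -1026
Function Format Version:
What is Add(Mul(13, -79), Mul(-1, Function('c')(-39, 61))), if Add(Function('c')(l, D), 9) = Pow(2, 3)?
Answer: -1026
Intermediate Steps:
Function('c')(l, D) = -1 (Function('c')(l, D) = Add(-9, Pow(2, 3)) = Add(-9, 8) = -1)
Add(Mul(13, -79), Mul(-1, Function('c')(-39, 61))) = Add(Mul(13, -79), Mul(-1, -1)) = Add(-1027, 1) = -1026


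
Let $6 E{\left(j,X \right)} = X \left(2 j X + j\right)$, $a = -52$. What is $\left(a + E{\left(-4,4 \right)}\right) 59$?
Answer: $-4484$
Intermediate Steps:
$E{\left(j,X \right)} = \frac{X \left(j + 2 X j\right)}{6}$ ($E{\left(j,X \right)} = \frac{X \left(2 j X + j\right)}{6} = \frac{X \left(2 X j + j\right)}{6} = \frac{X \left(j + 2 X j\right)}{6}$)
$\left(a + E{\left(-4,4 \right)}\right) 59 = \left(-52 + \frac{1}{6} \cdot 4 \left(-4\right) \left(1 + 2 \cdot 4\right)\right) 59 = \left(-52 + \frac{1}{6} \cdot 4 \left(-4\right) \left(1 + 8\right)\right) 59 = \left(-52 + \frac{1}{6} \cdot 4 \left(-4\right) 9\right) 59 = \left(-52 - 24\right) 59 = \left(-76\right) 59 = -4484$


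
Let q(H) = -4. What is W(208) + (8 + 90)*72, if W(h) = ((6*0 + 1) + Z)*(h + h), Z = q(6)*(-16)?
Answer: 34096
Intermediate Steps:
Z = 64 (Z = -4*(-16) = 64)
W(h) = 130*h (W(h) = ((6*0 + 1) + 64)*(h + h) = ((0 + 1) + 64)*(2*h) = (1 + 64)*(2*h) = 65*(2*h) = 130*h)
W(208) + (8 + 90)*72 = 130*208 + (8 + 90)*72 = 27040 + 98*72 = 27040 + 7056 = 34096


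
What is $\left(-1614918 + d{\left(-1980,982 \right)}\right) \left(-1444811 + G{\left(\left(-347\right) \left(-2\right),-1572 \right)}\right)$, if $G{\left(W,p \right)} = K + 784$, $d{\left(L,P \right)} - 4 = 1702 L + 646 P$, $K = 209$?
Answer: $6281333096636$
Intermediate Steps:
$d{\left(L,P \right)} = 4 + 646 P + 1702 L$ ($d{\left(L,P \right)} = 4 + \left(1702 L + 646 P\right) = 4 + \left(646 P + 1702 L\right) = 4 + 646 P + 1702 L$)
$G{\left(W,p \right)} = 993$ ($G{\left(W,p \right)} = 209 + 784 = 993$)
$\left(-1614918 + d{\left(-1980,982 \right)}\right) \left(-1444811 + G{\left(\left(-347\right) \left(-2\right),-1572 \right)}\right) = \left(-1614918 + \left(4 + 646 \cdot 982 + 1702 \left(-1980\right)\right)\right) \left(-1444811 + 993\right) = \left(-1614918 + \left(4 + 634372 - 3369960\right)\right) \left(-1443818\right) = \left(-1614918 - 2735584\right) \left(-1443818\right) = \left(-4350502\right) \left(-1443818\right) = 6281333096636$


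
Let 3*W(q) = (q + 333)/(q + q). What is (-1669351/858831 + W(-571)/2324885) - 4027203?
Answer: -4591441202962547758777/1140106169687385 ≈ -4.0272e+6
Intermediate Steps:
W(q) = (333 + q)/(6*q) (W(q) = ((q + 333)/(q + q))/3 = ((333 + q)/((2*q)))/3 = ((333 + q)*(1/(2*q)))/3 = ((333 + q)/(2*q))/3 = (333 + q)/(6*q))
(-1669351/858831 + W(-571)/2324885) - 4027203 = (-1669351/858831 + ((⅙)*(333 - 571)/(-571))/2324885) - 4027203 = (-1669351*1/858831 + ((⅙)*(-1/571)*(-238))*(1/2324885)) - 4027203 = (-1669351/858831 + (119/1713)*(1/2324885)) - 4027203 = (-1669351/858831 + 119/3982528005) - 4027203 = -2216079001824622/1140106169687385 - 4027203 = -4591441202962547758777/1140106169687385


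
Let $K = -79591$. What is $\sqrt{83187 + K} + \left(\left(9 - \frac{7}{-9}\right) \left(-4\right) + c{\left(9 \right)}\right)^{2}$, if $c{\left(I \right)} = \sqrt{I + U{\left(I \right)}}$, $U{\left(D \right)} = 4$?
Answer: $\frac{124957}{81} + 2 \sqrt{899} - \frac{704 \sqrt{13}}{9} \approx 1320.6$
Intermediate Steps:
$c{\left(I \right)} = \sqrt{4 + I}$ ($c{\left(I \right)} = \sqrt{I + 4} = \sqrt{4 + I}$)
$\sqrt{83187 + K} + \left(\left(9 - \frac{7}{-9}\right) \left(-4\right) + c{\left(9 \right)}\right)^{2} = \sqrt{83187 - 79591} + \left(\left(9 - \frac{7}{-9}\right) \left(-4\right) + \sqrt{4 + 9}\right)^{2} = \sqrt{3596} + \left(\left(9 - - \frac{7}{9}\right) \left(-4\right) + \sqrt{13}\right)^{2} = 2 \sqrt{899} + \left(\left(9 + \frac{7}{9}\right) \left(-4\right) + \sqrt{13}\right)^{2} = 2 \sqrt{899} + \left(\frac{88}{9} \left(-4\right) + \sqrt{13}\right)^{2} = 2 \sqrt{899} + \left(- \frac{352}{9} + \sqrt{13}\right)^{2} = \left(- \frac{352}{9} + \sqrt{13}\right)^{2} + 2 \sqrt{899}$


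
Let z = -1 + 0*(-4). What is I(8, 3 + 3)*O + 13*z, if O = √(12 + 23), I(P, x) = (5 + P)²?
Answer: -13 + 169*√35 ≈ 986.82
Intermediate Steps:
z = -1 (z = -1 + 0 = -1)
O = √35 ≈ 5.9161
I(8, 3 + 3)*O + 13*z = (5 + 8)²*√35 + 13*(-1) = 13²*√35 - 13 = 169*√35 - 13 = -13 + 169*√35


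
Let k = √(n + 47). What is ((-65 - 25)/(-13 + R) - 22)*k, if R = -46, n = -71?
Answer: -2416*I*√6/59 ≈ -100.3*I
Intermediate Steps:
k = 2*I*√6 (k = √(-71 + 47) = √(-24) = 2*I*√6 ≈ 4.899*I)
((-65 - 25)/(-13 + R) - 22)*k = ((-65 - 25)/(-13 - 46) - 22)*(2*I*√6) = (-90/(-59) - 22)*(2*I*√6) = (-90*(-1/59) - 22)*(2*I*√6) = (90/59 - 22)*(2*I*√6) = -2416*I*√6/59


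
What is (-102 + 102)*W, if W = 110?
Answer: 0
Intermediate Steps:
(-102 + 102)*W = (-102 + 102)*110 = 0*110 = 0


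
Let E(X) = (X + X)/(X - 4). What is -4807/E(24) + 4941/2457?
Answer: -2184989/1092 ≈ -2000.9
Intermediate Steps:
E(X) = 2*X/(-4 + X) (E(X) = (2*X)/(-4 + X) = 2*X/(-4 + X))
-4807/E(24) + 4941/2457 = -4807/(2*24/(-4 + 24)) + 4941/2457 = -4807/(2*24/20) + 4941*(1/2457) = -4807/(2*24*(1/20)) + 183/91 = -4807/12/5 + 183/91 = -4807*5/12 + 183/91 = -24035/12 + 183/91 = -2184989/1092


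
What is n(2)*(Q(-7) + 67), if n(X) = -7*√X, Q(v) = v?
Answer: -420*√2 ≈ -593.97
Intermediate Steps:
n(2)*(Q(-7) + 67) = (-7*√2)*(-7 + 67) = -7*√2*60 = -420*√2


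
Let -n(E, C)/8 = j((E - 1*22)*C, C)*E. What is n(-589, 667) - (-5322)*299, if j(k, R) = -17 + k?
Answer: -1918803170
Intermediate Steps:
n(E, C) = -8*E*(-17 + C*(-22 + E)) (n(E, C) = -8*(-17 + (E - 1*22)*C)*E = -8*(-17 + (E - 22)*C)*E = -8*(-17 + (-22 + E)*C)*E = -8*(-17 + C*(-22 + E))*E = -8*E*(-17 + C*(-22 + E)))
n(-589, 667) - (-5322)*299 = -8*(-589)*(-17 + 667*(-22 - 589)) - (-5322)*299 = -8*(-589)*(-17 + 667*(-611)) - 1*(-1591278) = -8*(-589)*(-17 - 407537) + 1591278 = -8*(-589)*(-407554) + 1591278 = -1920394448 + 1591278 = -1918803170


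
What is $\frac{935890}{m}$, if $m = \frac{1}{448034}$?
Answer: $419310540260$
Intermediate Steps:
$m = \frac{1}{448034} \approx 2.232 \cdot 10^{-6}$
$\frac{935890}{m} = 935890 \frac{1}{\frac{1}{448034}} = 935890 \cdot 448034 = 419310540260$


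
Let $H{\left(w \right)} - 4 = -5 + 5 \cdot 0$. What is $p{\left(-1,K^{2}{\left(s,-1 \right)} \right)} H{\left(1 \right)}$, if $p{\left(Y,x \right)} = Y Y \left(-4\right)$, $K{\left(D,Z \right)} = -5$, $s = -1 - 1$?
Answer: $4$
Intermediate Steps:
$s = -2$
$H{\left(w \right)} = -1$ ($H{\left(w \right)} = 4 + \left(-5 + 5 \cdot 0\right) = 4 + \left(-5 + 0\right) = 4 - 5 = -1$)
$p{\left(Y,x \right)} = - 4 Y^{2}$ ($p{\left(Y,x \right)} = Y^{2} \left(-4\right) = - 4 Y^{2}$)
$p{\left(-1,K^{2}{\left(s,-1 \right)} \right)} H{\left(1 \right)} = - 4 \left(-1\right)^{2} \left(-1\right) = \left(-4\right) 1 \left(-1\right) = \left(-4\right) \left(-1\right) = 4$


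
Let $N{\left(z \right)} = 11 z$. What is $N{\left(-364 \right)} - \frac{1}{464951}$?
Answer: $- \frac{1861663805}{464951} \approx -4004.0$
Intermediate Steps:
$N{\left(-364 \right)} - \frac{1}{464951} = 11 \left(-364\right) - \frac{1}{464951} = -4004 - \frac{1}{464951} = - \frac{1861663805}{464951}$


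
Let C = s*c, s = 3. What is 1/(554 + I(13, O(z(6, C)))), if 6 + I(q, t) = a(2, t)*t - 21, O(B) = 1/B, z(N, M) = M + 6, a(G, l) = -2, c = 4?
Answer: 9/4742 ≈ 0.0018979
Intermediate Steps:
C = 12 (C = 3*4 = 12)
z(N, M) = 6 + M
I(q, t) = -27 - 2*t (I(q, t) = -6 + (-2*t - 21) = -6 + (-21 - 2*t) = -27 - 2*t)
1/(554 + I(13, O(z(6, C)))) = 1/(554 + (-27 - 2/(6 + 12))) = 1/(554 + (-27 - 2/18)) = 1/(554 + (-27 - 2*1/18)) = 1/(554 + (-27 - 1/9)) = 1/(554 - 244/9) = 1/(4742/9) = 9/4742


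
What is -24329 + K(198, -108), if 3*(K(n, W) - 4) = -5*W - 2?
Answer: -72437/3 ≈ -24146.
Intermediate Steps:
K(n, W) = 10/3 - 5*W/3 (K(n, W) = 4 + (-5*W - 2)/3 = 4 + (-2 - 5*W)/3 = 4 + (-⅔ - 5*W/3) = 10/3 - 5*W/3)
-24329 + K(198, -108) = -24329 + (10/3 - 5/3*(-108)) = -24329 + (10/3 + 180) = -24329 + 550/3 = -72437/3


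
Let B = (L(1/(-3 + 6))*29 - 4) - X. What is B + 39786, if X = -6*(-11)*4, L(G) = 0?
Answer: 39518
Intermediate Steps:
X = 264 (X = 66*4 = 264)
B = -268 (B = (0*29 - 4) - 1*264 = (0 - 4) - 264 = -4 - 264 = -268)
B + 39786 = -268 + 39786 = 39518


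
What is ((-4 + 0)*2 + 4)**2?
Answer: 16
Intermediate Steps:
((-4 + 0)*2 + 4)**2 = (-4*2 + 4)**2 = (-8 + 4)**2 = (-4)**2 = 16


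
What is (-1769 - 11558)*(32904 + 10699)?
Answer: -581097181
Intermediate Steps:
(-1769 - 11558)*(32904 + 10699) = -13327*43603 = -581097181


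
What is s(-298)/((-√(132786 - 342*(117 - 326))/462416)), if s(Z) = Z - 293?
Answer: 22773988*√5674/2837 ≈ 6.0468e+5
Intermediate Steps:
s(Z) = -293 + Z
s(-298)/((-√(132786 - 342*(117 - 326))/462416)) = (-293 - 298)/((-√(132786 - 342*(117 - 326))/462416)) = -591*(-462416/√(132786 - 342*(-209))) = -591*(-462416/√(132786 + 71478)) = -591*(-115604*√5674/8511) = -(-22773988)*√5674/2837 = 22773988*√5674/2837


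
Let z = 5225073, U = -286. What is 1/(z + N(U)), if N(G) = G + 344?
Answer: 1/5225131 ≈ 1.9138e-7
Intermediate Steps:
N(G) = 344 + G
1/(z + N(U)) = 1/(5225073 + (344 - 286)) = 1/(5225073 + 58) = 1/5225131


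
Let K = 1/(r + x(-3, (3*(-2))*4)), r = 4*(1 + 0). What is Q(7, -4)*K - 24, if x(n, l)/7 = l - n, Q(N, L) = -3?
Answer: -3429/143 ≈ -23.979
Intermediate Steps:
r = 4 (r = 4*1 = 4)
x(n, l) = -7*n + 7*l (x(n, l) = 7*(l - n) = -7*n + 7*l)
K = -1/143 (K = 1/(4 + (-7*(-3) + 7*((3*(-2))*4))) = 1/(4 + (21 + 7*(-6*4))) = 1/(4 + (21 + 7*(-24))) = 1/(4 + (21 - 168)) = 1/(4 - 147) = 1/(-143) = -1/143 ≈ -0.0069930)
Q(7, -4)*K - 24 = -3*(-1/143) - 24 = 3/143 - 24 = -3429/143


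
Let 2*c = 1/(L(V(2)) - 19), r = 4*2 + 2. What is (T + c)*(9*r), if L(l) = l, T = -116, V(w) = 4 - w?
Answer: -177525/17 ≈ -10443.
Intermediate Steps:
r = 10 (r = 8 + 2 = 10)
c = -1/34 (c = 1/(2*((4 - 1*2) - 19)) = 1/(2*((4 - 2) - 19)) = 1/(2*(2 - 19)) = (½)/(-17) = (½)*(-1/17) = -1/34 ≈ -0.029412)
(T + c)*(9*r) = (-116 - 1/34)*(9*10) = -3945/34*90 = -177525/17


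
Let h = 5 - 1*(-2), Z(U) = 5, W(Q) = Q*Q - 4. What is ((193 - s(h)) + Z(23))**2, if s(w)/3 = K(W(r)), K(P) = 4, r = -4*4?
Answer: 34596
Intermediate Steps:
r = -16
W(Q) = -4 + Q**2 (W(Q) = Q**2 - 4 = -4 + Q**2)
h = 7 (h = 5 + 2 = 7)
s(w) = 12 (s(w) = 3*4 = 12)
((193 - s(h)) + Z(23))**2 = ((193 - 1*12) + 5)**2 = ((193 - 12) + 5)**2 = (181 + 5)**2 = 186**2 = 34596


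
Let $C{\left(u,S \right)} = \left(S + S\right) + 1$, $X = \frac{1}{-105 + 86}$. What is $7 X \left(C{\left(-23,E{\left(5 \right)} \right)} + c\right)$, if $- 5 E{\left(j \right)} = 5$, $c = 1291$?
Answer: $- \frac{9030}{19} \approx -475.26$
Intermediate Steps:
$E{\left(j \right)} = -1$ ($E{\left(j \right)} = \left(- \frac{1}{5}\right) 5 = -1$)
$X = - \frac{1}{19}$ ($X = \frac{1}{-19} = - \frac{1}{19} \approx -0.052632$)
$C{\left(u,S \right)} = 1 + 2 S$ ($C{\left(u,S \right)} = 2 S + 1 = 1 + 2 S$)
$7 X \left(C{\left(-23,E{\left(5 \right)} \right)} + c\right) = 7 \left(- \frac{1}{19}\right) \left(\left(1 + 2 \left(-1\right)\right) + 1291\right) = - \frac{7 \left(\left(1 - 2\right) + 1291\right)}{19} = - \frac{7 \left(-1 + 1291\right)}{19} = \left(- \frac{7}{19}\right) 1290 = - \frac{9030}{19}$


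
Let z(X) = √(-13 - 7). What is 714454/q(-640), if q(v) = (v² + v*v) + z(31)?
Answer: 29264035840/33554432001 - 357227*I*√5/167772160005 ≈ 0.87214 - 4.7611e-6*I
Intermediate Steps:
z(X) = 2*I*√5 (z(X) = √(-20) = 2*I*√5)
q(v) = 2*v² + 2*I*√5 (q(v) = (v² + v*v) + 2*I*√5 = (v² + v²) + 2*I*√5 = 2*v² + 2*I*√5)
714454/q(-640) = 714454/(2*(-640)² + 2*I*√5) = 714454/(2*409600 + 2*I*√5) = 714454/(819200 + 2*I*√5)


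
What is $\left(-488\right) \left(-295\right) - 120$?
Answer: $143840$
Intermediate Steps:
$\left(-488\right) \left(-295\right) - 120 = 143960 - 120 = 143840$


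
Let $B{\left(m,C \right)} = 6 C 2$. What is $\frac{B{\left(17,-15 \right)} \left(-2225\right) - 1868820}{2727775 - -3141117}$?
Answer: $- \frac{367080}{1467223} \approx -0.25019$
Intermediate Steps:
$B{\left(m,C \right)} = 12 C$
$\frac{B{\left(17,-15 \right)} \left(-2225\right) - 1868820}{2727775 - -3141117} = \frac{12 \left(-15\right) \left(-2225\right) - 1868820}{2727775 - -3141117} = \frac{\left(-180\right) \left(-2225\right) - 1868820}{2727775 + 3141117} = \frac{400500 - 1868820}{5868892} = \left(-1468320\right) \frac{1}{5868892} = - \frac{367080}{1467223}$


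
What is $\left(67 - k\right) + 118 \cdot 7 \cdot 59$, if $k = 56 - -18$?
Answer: $48727$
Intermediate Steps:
$k = 74$ ($k = 56 + 18 = 74$)
$\left(67 - k\right) + 118 \cdot 7 \cdot 59 = \left(67 - 74\right) + 118 \cdot 7 \cdot 59 = \left(67 - 74\right) + 118 \cdot 413 = -7 + 48734 = 48727$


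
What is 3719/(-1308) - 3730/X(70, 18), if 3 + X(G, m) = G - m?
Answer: -5061071/64092 ≈ -78.966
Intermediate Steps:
X(G, m) = -3 + G - m (X(G, m) = -3 + (G - m) = -3 + G - m)
3719/(-1308) - 3730/X(70, 18) = 3719/(-1308) - 3730/(-3 + 70 - 1*18) = 3719*(-1/1308) - 3730/(-3 + 70 - 18) = -3719/1308 - 3730/49 = -5061071/64092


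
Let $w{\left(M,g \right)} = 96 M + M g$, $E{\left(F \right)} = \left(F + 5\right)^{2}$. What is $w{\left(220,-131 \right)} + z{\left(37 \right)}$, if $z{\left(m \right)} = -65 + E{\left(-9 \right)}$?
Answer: $-7749$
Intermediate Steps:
$E{\left(F \right)} = \left(5 + F\right)^{2}$
$z{\left(m \right)} = -49$ ($z{\left(m \right)} = -65 + \left(5 - 9\right)^{2} = -65 + \left(-4\right)^{2} = -65 + 16 = -49$)
$w{\left(220,-131 \right)} + z{\left(37 \right)} = 220 \left(96 - 131\right) - 49 = 220 \left(-35\right) - 49 = -7700 - 49 = -7749$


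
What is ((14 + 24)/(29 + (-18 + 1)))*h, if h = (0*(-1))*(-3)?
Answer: 0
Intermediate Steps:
h = 0 (h = 0*(-3) = 0)
((14 + 24)/(29 + (-18 + 1)))*h = ((14 + 24)/(29 + (-18 + 1)))*0 = (38/(29 - 17))*0 = (38/12)*0 = (38*(1/12))*0 = (19/6)*0 = 0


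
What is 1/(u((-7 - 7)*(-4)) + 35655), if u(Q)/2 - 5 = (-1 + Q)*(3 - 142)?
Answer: 1/20375 ≈ 4.9080e-5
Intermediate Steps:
u(Q) = 288 - 278*Q (u(Q) = 10 + 2*((-1 + Q)*(3 - 142)) = 10 + 2*((-1 + Q)*(-139)) = 10 + 2*(139 - 139*Q) = 10 + (278 - 278*Q) = 288 - 278*Q)
1/(u((-7 - 7)*(-4)) + 35655) = 1/((288 - 278*(-7 - 7)*(-4)) + 35655) = 1/((288 - (-3892)*(-4)) + 35655) = 1/((288 - 278*56) + 35655) = 1/((288 - 15568) + 35655) = 1/(-15280 + 35655) = 1/20375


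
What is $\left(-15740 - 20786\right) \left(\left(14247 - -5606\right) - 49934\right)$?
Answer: $1098738606$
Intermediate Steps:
$\left(-15740 - 20786\right) \left(\left(14247 - -5606\right) - 49934\right) = - 36526 \left(\left(14247 + 5606\right) - 49934\right) = - 36526 \left(19853 - 49934\right) = \left(-36526\right) \left(-30081\right) = 1098738606$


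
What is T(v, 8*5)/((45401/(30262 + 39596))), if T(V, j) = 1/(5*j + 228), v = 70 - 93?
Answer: 34929/9715814 ≈ 0.0035951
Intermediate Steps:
v = -23
T(V, j) = 1/(228 + 5*j)
T(v, 8*5)/((45401/(30262 + 39596))) = 1/((228 + 5*(8*5))*((45401/(30262 + 39596)))) = 1/((228 + 5*40)*((45401/69858))) = 1/((228 + 200)*((45401*(1/69858)))) = 1/(428*(45401/69858)) = (1/428)*(69858/45401) = 34929/9715814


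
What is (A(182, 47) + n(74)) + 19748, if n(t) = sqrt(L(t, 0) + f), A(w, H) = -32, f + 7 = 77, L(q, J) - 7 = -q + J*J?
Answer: 19716 + sqrt(3) ≈ 19718.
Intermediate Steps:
L(q, J) = 7 + J**2 - q (L(q, J) = 7 + (-q + J*J) = 7 + (-q + J**2) = 7 + (J**2 - q) = 7 + J**2 - q)
f = 70 (f = -7 + 77 = 70)
n(t) = sqrt(77 - t) (n(t) = sqrt((7 + 0**2 - t) + 70) = sqrt((7 + 0 - t) + 70) = sqrt((7 - t) + 70) = sqrt(77 - t))
(A(182, 47) + n(74)) + 19748 = (-32 + sqrt(77 - 1*74)) + 19748 = (-32 + sqrt(77 - 74)) + 19748 = (-32 + sqrt(3)) + 19748 = 19716 + sqrt(3)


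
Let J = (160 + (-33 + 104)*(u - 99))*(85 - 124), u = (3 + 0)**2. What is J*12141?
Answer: 2949898770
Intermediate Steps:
u = 9 (u = 3**2 = 9)
J = 242970 (J = (160 + (-33 + 104)*(9 - 99))*(85 - 124) = (160 + 71*(-90))*(-39) = (160 - 6390)*(-39) = -6230*(-39) = 242970)
J*12141 = 242970*12141 = 2949898770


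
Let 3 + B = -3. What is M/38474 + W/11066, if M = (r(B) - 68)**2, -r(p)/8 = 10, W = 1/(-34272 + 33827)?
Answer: 53931681003/94730105690 ≈ 0.56932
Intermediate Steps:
B = -6 (B = -3 - 3 = -6)
W = -1/445 (W = 1/(-445) = -1/445 ≈ -0.0022472)
r(p) = -80 (r(p) = -8*10 = -80)
M = 21904 (M = (-80 - 68)**2 = (-148)**2 = 21904)
M/38474 + W/11066 = 21904/38474 - 1/445/11066 = 21904*(1/38474) - 1/445*1/11066 = 10952/19237 - 1/4924370 = 53931681003/94730105690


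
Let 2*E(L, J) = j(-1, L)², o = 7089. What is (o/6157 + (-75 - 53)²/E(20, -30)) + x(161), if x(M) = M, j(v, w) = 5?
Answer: 226711726/153925 ≈ 1472.9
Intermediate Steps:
E(L, J) = 25/2 (E(L, J) = (½)*5² = (½)*25 = 25/2)
(o/6157 + (-75 - 53)²/E(20, -30)) + x(161) = (7089/6157 + (-75 - 53)²/(25/2)) + 161 = (7089*(1/6157) + (-128)²*(2/25)) + 161 = (7089/6157 + 16384*(2/25)) + 161 = (7089/6157 + 32768/25) + 161 = 201929801/153925 + 161 = 226711726/153925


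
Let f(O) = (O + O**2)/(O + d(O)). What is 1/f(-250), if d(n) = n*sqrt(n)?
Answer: -1/249 - 5*I*sqrt(10)/249 ≈ -0.0040161 - 0.0635*I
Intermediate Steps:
d(n) = n**(3/2)
f(O) = (O + O**2)/(O + O**(3/2))
1/f(-250) = 1/(-250*(1 - 250)/(-250 + (-250)**(3/2))) = 1/(-250*(-249)/(-250 - 1250*I*sqrt(10))) = 1/(62250/(-250 - 1250*I*sqrt(10))) = -1/249 - 5*I*sqrt(10)/249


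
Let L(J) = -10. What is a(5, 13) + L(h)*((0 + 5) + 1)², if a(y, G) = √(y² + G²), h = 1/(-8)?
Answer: -360 + √194 ≈ -346.07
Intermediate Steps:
h = -⅛ (h = 1*(-⅛) = -⅛ ≈ -0.12500)
a(y, G) = √(G² + y²)
a(5, 13) + L(h)*((0 + 5) + 1)² = √(13² + 5²) - 10*((0 + 5) + 1)² = √(169 + 25) - 10*(5 + 1)² = √194 - 10*6² = √194 - 10*36 = √194 - 360 = -360 + √194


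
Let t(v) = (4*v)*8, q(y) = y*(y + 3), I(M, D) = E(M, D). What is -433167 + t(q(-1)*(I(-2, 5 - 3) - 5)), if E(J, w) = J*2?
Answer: -432591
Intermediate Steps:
E(J, w) = 2*J
I(M, D) = 2*M
q(y) = y*(3 + y)
t(v) = 32*v
-433167 + t(q(-1)*(I(-2, 5 - 3) - 5)) = -433167 + 32*((-(3 - 1))*(2*(-2) - 5)) = -433167 + 32*((-1*2)*(-4 - 5)) = -433167 + 32*(-2*(-9)) = -433167 + 32*18 = -433167 + 576 = -432591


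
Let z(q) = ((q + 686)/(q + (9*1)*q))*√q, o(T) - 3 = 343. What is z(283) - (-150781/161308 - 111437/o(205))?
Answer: 9013924911/27906284 + 969*√283/2830 ≈ 328.77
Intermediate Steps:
o(T) = 346 (o(T) = 3 + 343 = 346)
z(q) = (686 + q)/(10*√q) (z(q) = ((686 + q)/(q + 9*q))*√q = ((686 + q)/((10*q)))*√q = ((686 + q)*(1/(10*q)))*√q = ((686 + q)/(10*q))*√q = (686 + q)/(10*√q))
z(283) - (-150781/161308 - 111437/o(205)) = (686 + 283)/(10*√283) - (-150781/161308 - 111437/346) = (⅒)*(√283/283)*969 - (-150781*1/161308 - 111437*1/346) = 969*√283/2830 - (-150781/161308 - 111437/346) = 969*√283/2830 - 1*(-9013924911/27906284) = 969*√283/2830 + 9013924911/27906284 = 9013924911/27906284 + 969*√283/2830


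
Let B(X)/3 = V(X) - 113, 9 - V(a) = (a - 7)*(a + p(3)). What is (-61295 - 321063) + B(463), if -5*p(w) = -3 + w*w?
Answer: -5072062/5 ≈ -1.0144e+6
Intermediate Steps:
p(w) = ⅗ - w²/5 (p(w) = -(-3 + w*w)/5 = -(-3 + w²)/5 = ⅗ - w²/5)
V(a) = 9 - (-7 + a)*(-6/5 + a) (V(a) = 9 - (a - 7)*(a + (⅗ - ⅕*3²)) = 9 - (-7 + a)*(a + (⅗ - ⅕*9)) = 9 - (-7 + a)*(a + (⅗ - 9/5)) = 9 - (-7 + a)*(a - 6/5) = 9 - (-7 + a)*(-6/5 + a))
B(X) = -1686/5 - 3*X² + 123*X/5 (B(X) = 3*((⅗ - X² + 41*X/5) - 113) = 3*(-562/5 - X² + 41*X/5) = -1686/5 - 3*X² + 123*X/5)
(-61295 - 321063) + B(463) = (-61295 - 321063) + (-1686/5 - 3*463² + (123/5)*463) = -382358 + (-1686/5 - 3*214369 + 56949/5) = -382358 + (-1686/5 - 643107 + 56949/5) = -382358 - 3160272/5 = -5072062/5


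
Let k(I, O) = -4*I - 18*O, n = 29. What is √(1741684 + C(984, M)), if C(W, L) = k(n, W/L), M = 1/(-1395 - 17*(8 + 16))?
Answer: 4*√2104769 ≈ 5803.1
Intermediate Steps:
k(I, O) = -18*O - 4*I
M = -1/1803 (M = 1/(-1395 - 17*24) = 1/(-1395 - 408) = 1/(-1803) = -1/1803 ≈ -0.00055463)
C(W, L) = -116 - 18*W/L (C(W, L) = -18*W/L - 4*29 = -18*W/L - 116 = -116 - 18*W/L)
√(1741684 + C(984, M)) = √(1741684 + (-116 - 18*984/(-1/1803))) = √(1741684 + (-116 - 18*984*(-1803))) = √(1741684 + (-116 + 31934736)) = √(1741684 + 31934620) = √33676304 = 4*√2104769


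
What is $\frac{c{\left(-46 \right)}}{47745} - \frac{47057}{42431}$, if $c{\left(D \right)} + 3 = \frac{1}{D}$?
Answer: $- \frac{103355775299}{93189932370} \approx -1.1091$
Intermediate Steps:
$c{\left(D \right)} = -3 + \frac{1}{D}$
$\frac{c{\left(-46 \right)}}{47745} - \frac{47057}{42431} = \frac{-3 + \frac{1}{-46}}{47745} - \frac{47057}{42431} = \left(-3 - \frac{1}{46}\right) \frac{1}{47745} - \frac{47057}{42431} = \left(- \frac{139}{46}\right) \frac{1}{47745} - \frac{47057}{42431} = - \frac{139}{2196270} - \frac{47057}{42431} = - \frac{103355775299}{93189932370}$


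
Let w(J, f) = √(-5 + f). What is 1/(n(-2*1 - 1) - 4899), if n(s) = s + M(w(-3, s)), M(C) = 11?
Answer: -1/4891 ≈ -0.00020446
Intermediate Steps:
n(s) = 11 + s (n(s) = s + 11 = 11 + s)
1/(n(-2*1 - 1) - 4899) = 1/((11 + (-2*1 - 1)) - 4899) = 1/((11 + (-2 - 1)) - 4899) = 1/((11 - 3) - 4899) = 1/(8 - 4899) = 1/(-4891) = -1/4891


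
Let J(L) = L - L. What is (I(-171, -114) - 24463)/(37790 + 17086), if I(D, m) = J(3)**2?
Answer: -1439/3228 ≈ -0.44579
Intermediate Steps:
J(L) = 0
I(D, m) = 0 (I(D, m) = 0**2 = 0)
(I(-171, -114) - 24463)/(37790 + 17086) = (0 - 24463)/(37790 + 17086) = -24463/54876 = -24463*1/54876 = -1439/3228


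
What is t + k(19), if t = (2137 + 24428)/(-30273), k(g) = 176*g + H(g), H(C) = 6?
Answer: 33795995/10091 ≈ 3349.1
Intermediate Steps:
k(g) = 6 + 176*g (k(g) = 176*g + 6 = 6 + 176*g)
t = -8855/10091 (t = 26565*(-1/30273) = -8855/10091 ≈ -0.87751)
t + k(19) = -8855/10091 + (6 + 176*19) = -8855/10091 + (6 + 3344) = -8855/10091 + 3350 = 33795995/10091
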